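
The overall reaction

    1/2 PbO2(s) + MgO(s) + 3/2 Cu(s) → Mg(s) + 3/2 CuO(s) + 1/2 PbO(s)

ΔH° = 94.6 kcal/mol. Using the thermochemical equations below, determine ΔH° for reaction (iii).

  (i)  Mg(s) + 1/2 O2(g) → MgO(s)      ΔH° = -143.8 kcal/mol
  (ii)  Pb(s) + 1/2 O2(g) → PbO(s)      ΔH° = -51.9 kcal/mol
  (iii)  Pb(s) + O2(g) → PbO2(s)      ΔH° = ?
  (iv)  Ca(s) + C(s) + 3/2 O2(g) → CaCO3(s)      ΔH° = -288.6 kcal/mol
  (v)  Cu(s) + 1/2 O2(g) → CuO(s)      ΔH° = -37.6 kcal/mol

ΔH° = -66.3 kcal/mol

(i) reversed (reverse to put MgO(s) on the reactant side): +143.8 kcal/mol
(ii) × 1/2 (scale by 1/2 for the 1/2 PbO(s)): (1/2)·(-51.9) = -25.95 kcal/mol
(iii) reversed and × 1/2 (reverse to put PbO2(s) on the reactant side; ×1/2 to match 1/2 PbO2(s) in the target): contributes −1/2·x
(iv): not needed (Ca(s) appears nowhere else).
(v) × 3/2 (×3/2 to match 3/2 CuO(s) in the target): (3/2)·(-37.6) = -56.4 kcal/mol
+94.6 = (+143.8) + (-25.95) + (-56.4) − 1/2·x
x = (+94.6 − (+61.45)) / (-1/2) = -66.3 kcal/mol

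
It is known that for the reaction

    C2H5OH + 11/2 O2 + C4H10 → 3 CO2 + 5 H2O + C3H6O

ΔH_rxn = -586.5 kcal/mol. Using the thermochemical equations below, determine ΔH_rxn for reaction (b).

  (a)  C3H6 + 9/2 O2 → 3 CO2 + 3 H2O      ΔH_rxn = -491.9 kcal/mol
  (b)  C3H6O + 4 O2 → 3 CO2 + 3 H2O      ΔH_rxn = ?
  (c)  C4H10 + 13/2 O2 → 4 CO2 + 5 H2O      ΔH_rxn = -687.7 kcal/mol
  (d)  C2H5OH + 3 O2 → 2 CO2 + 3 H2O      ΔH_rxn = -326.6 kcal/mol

ΔH_rxn = -427.8 kcal/mol

(a): not needed (C3H6 appears nowhere else).
(b) reversed (reverse to put C3H6O on the product side): contributes −x
(c) as written (C4H10 already on the reactant side): -687.7 kcal/mol
(d) as written (C2H5OH already on the reactant side): -326.6 kcal/mol
-586.5 = (-687.7) + (-326.6) − x
x = (-586.5 − (-1014.3)) / (-1) = -427.8 kcal/mol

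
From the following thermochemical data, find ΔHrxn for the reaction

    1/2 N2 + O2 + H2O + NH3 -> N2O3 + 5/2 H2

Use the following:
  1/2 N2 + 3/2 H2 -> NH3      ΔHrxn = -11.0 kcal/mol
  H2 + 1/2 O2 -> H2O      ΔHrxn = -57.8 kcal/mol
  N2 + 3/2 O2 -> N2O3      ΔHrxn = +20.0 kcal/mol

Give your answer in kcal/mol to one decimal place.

equation 1 reversed (NH3 must end up as a reactant): +11.0 kcal/mol
equation 2 reversed (H2O must end up as a reactant): +57.8 kcal/mol
equation 3 as written (N2O3 already on the product side): +20.0 kcal/mol
ΔHrxn = (-1)·(-11.0) + (-1)·(-57.8) + (1)·(+20.0) = 88.8 kcal/mol

ΔHrxn = 88.8 kcal/mol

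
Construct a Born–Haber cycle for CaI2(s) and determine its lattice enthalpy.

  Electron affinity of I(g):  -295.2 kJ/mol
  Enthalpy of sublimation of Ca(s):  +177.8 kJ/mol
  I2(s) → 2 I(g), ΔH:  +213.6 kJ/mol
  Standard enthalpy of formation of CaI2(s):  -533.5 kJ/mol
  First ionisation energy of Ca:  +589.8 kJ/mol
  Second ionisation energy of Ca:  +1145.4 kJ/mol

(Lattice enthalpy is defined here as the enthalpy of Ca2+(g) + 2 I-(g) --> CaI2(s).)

U = -2069.7 kJ/mol

ΔHf° = 1·ΔHsub + 1·(ΣIE) + 1·D(I2) + 2·EA + U
-533.5 = 1·(+177.8) + 1·(+1735.2) + 1·(+213.6) + 2·(-295.2) + U
U = -533.5 − (+1536.2) = -2069.7 kJ/mol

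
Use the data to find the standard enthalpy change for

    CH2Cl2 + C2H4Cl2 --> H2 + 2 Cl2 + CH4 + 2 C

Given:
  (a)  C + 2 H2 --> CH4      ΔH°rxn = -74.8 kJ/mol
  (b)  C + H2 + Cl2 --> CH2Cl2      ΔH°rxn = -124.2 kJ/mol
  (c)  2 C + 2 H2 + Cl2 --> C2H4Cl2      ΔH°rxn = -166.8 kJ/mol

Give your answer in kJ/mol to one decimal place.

ΔH°rxn = 216.2 kJ/mol

(a) as written (CH4 already on the product side): -74.8 kJ/mol
(b) reversed (CH2Cl2 must end up as a reactant): +124.2 kJ/mol
(c) reversed (C2H4Cl2 must end up as a reactant): +166.8 kJ/mol
Since enthalpy is a state function, ΔH°rxn = (-74.8) + (+124.2) + (+166.8) = 216.2 kJ/mol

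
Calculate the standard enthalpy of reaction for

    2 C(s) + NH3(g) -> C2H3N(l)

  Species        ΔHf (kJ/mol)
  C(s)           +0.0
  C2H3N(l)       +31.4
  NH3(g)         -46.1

ΔH°rxn = Σ nΔHf°(products) − Σ nΔHf°(reactants).
Products: 1·(+31.4) = +31.4
Reactants: 2·(+0.0) + 1·(-46.1) = -46.1
ΔHrxn = (+31.4) − (-46.1) = 77.5 kJ/mol

ΔHrxn = 77.5 kJ/mol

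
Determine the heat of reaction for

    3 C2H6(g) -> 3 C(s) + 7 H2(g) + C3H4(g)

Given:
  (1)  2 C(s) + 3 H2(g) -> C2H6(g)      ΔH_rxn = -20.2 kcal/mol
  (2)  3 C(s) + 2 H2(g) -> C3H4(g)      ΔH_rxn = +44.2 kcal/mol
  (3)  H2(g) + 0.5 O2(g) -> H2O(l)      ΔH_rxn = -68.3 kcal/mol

ΔH_rxn = 104.8 kcal/mol

(1) reversed and × 3: (-3)·(-20.2) = +60.6 kcal/mol
(2) as written: +44.2 kcal/mol
(3): not needed.
By Hess's law, ΔH_rxn = (+60.6) + (+44.2) = 104.8 kcal/mol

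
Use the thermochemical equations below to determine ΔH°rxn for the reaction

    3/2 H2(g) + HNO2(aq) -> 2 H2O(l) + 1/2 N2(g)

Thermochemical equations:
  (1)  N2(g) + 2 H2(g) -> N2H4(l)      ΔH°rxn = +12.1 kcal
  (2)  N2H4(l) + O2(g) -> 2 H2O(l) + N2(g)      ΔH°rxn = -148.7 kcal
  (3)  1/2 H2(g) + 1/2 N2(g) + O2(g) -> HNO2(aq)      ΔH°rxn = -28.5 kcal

(1) as written: +12.1 kcal
(2) as written (H2O(l) already on the product side): -148.7 kcal
(3) reversed (reverse to put HNO2(aq) on the reactant side): +28.5 kcal
ΔH°rxn = (1)·(+12.1) + (1)·(-148.7) + (-1)·(-28.5) = -108.1 kcal

ΔH°rxn = -108.1 kcal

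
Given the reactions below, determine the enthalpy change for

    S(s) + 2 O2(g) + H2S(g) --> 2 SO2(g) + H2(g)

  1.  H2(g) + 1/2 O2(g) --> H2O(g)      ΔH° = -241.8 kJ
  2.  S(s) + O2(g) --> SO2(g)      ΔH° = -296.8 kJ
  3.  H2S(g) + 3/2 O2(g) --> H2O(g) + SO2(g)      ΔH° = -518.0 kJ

ΔH° = -573.0 kJ

eq. 1 reversed (reverse to put H2(g) on the product side): +241.8 kJ
eq. 2 as written (S(s) already on the reactant side): -296.8 kJ
eq. 3 as written (H2S(g) already on the reactant side): -518.0 kJ
Since enthalpy is a state function, ΔH° = (+241.8) + (-296.8) + (-518.0) = -573.0 kJ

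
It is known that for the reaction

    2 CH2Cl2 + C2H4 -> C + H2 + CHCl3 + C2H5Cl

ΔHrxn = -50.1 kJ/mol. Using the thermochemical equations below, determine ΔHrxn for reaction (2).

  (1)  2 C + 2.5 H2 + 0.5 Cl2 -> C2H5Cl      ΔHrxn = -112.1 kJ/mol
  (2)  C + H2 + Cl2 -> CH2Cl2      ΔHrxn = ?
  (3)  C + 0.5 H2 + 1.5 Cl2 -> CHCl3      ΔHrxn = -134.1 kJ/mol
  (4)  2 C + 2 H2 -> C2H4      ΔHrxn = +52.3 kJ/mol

(1) as written (C2H5Cl already on the product side): -112.1 kJ/mol
(2) reversed and × 2 (CH2Cl2 must end up as a reactant; ×2 to match 2 CH2Cl2 in the target): contributes −2·x
(3) as written (CHCl3 already on the product side): -134.1 kJ/mol
(4) reversed (reverse to put C2H4 on the reactant side): -52.3 kJ/mol
-50.1 = (-112.1) + (-134.1) + (-52.3) − 2·x
x = (-50.1 − (-298.5)) / (-2) = -124.2 kJ/mol

ΔHrxn = -124.2 kJ/mol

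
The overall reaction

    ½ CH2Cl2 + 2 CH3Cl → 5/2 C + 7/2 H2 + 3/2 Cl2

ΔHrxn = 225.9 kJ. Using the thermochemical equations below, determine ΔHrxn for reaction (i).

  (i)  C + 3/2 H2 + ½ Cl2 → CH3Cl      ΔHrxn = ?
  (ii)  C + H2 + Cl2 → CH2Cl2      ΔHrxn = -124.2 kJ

ΔHrxn = -81.9 kJ

(i) reversed and × 2 (reverse to put CH3Cl on the reactant side; ×2 to match 2 CH3Cl in the target): contributes −2·x
(ii) reversed and × 1/2 (reverse to put CH2Cl2 on the reactant side; scale by 1/2 for the 1/2 CH2Cl2): (-1/2)·(-124.2) = +62.1 kJ
+225.9 = (+62.1) − 2·x
x = (+225.9 − (+62.1)) / (-2) = -81.9 kJ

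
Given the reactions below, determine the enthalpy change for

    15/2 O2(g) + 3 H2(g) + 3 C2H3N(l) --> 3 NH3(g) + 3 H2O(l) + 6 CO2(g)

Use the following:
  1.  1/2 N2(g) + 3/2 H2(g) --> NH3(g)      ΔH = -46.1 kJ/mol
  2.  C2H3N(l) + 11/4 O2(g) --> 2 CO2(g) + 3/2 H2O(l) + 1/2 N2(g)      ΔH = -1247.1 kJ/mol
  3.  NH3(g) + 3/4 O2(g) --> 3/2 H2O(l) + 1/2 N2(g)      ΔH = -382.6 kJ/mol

eq. 1 × 2 (×2 to match 3 H2(g) in the target): (2)·(-46.1) = -92.2 kJ/mol
eq. 2 × 3 (×3 to match 3 C2H3N(l) in the target): (3)·(-1247.1) = -3741.3 kJ/mol
eq. 3 reversed: +382.6 kJ/mol
By Hess's law, ΔH = (-92.2) + (-3741.3) + (+382.6) = -3450.9 kJ/mol

ΔH = -3450.9 kJ/mol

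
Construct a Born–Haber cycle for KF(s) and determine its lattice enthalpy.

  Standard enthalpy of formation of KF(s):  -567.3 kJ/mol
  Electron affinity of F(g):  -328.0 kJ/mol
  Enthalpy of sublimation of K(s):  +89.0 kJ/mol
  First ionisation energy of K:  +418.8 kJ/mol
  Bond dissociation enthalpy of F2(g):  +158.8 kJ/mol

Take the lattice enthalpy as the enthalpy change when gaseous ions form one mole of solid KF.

U = -826.5 kJ/mol

ΔHf° = 1·ΔHsub + 1·(ΣIE) + 1/2·D(F2) + 1·EA + U
-567.3 = 1·(+89.0) + 1·(+418.8) + 1/2·(+158.8) + 1·(-328.0) + U
U = -567.3 − (+259.2) = -826.5 kJ/mol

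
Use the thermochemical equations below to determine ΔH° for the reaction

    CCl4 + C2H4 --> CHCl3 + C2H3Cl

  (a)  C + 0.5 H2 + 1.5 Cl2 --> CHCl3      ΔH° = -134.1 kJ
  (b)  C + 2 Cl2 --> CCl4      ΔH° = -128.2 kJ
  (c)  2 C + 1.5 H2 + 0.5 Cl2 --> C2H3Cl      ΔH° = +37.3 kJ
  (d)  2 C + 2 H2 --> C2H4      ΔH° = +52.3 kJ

(a) as written (CHCl3 already on the product side): -134.1 kJ
(b) reversed (CCl4 must end up as a reactant): +128.2 kJ
(c) as written (C2H3Cl already on the product side): +37.3 kJ
(d) reversed (reverse to put C2H4 on the reactant side): -52.3 kJ
ΔH° = (-134.1) + (+128.2) + (+37.3) + (-52.3) = -20.9 kJ

ΔH° = -20.9 kJ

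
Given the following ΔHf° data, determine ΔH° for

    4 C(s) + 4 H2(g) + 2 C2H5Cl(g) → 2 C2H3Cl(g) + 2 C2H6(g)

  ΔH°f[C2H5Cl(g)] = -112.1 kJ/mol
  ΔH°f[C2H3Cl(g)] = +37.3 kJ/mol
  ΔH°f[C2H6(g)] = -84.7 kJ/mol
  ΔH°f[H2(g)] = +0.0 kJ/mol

Products: 2·(+37.3) + 2·(-84.7) = -94.8
Reactants: 4·(+0.0) + 4·(+0.0) + 2·(-112.1) = -224.2
ΔH° = (-94.8) − (-224.2) = 129.4 kJ/mol

ΔH° = 129.4 kJ/mol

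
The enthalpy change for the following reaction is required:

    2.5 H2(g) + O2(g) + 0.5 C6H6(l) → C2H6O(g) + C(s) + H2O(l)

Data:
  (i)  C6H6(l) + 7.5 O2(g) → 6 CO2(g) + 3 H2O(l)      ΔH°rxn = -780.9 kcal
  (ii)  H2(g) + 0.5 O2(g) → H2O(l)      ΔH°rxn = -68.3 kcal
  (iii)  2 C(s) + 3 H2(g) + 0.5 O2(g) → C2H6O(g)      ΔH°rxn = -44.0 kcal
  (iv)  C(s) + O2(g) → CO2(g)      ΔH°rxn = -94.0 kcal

(i) × 1/2: (1/2)·(-780.9) = -390.45 kcal
(ii) reversed and × 1/2: (-1/2)·(-68.3) = +34.15 kcal
(iii) as written: -44.0 kcal
(iv) reversed and × 3: (-3)·(-94.0) = +282.0 kcal
ΔH°rxn = (1/2)·(-780.9) + (-1/2)·(-68.3) + (1)·(-44.0) + (-3)·(-94.0) = -118.3 kcal

ΔH°rxn = -118.3 kcal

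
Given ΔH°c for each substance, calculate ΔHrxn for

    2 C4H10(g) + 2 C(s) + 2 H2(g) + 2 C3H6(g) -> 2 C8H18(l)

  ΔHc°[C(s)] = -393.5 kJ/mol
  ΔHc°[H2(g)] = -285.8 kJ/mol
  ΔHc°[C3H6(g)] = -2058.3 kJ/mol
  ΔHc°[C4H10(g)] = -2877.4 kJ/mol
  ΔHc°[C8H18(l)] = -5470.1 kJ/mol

ΔHrxn = -289.8 kJ/mol

Using ΔH = Σ nΔHc°(reactants) − Σ nΔHc°(products):
= [2·(-2877.4) + 2·(-393.5) + 2·(-285.8) + 2·(-2058.3)] − [2·(-5470.1)]
= -289.8 kJ/mol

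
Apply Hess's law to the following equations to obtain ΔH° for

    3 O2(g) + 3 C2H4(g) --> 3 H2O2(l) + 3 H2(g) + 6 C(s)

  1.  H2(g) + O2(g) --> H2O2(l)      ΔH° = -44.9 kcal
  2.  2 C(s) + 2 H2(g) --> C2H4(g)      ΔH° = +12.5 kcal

ΔH° = -172.2 kcal

eq. 1 × 3 (×3 to match 3 H2O2(l) in the target): (3)·(-44.9) = -134.7 kcal
eq. 2 reversed and × 3 (reverse to put C2H4(g) on the reactant side; scale by 3 for the 3 C2H4(g)): (-3)·(+12.5) = -37.5 kcal
Combining the equations, ΔH° = (-134.7) + (-37.5) = -172.2 kcal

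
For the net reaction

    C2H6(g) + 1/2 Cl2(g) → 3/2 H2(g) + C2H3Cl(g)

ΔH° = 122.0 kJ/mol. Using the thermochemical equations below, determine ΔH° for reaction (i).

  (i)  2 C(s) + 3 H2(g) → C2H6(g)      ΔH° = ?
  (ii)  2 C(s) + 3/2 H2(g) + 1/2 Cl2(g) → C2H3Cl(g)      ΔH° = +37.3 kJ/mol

(i) reversed (C2H6(g) must end up as a reactant): contributes −x
(ii) as written (C2H3Cl(g) already on the product side): +37.3 kJ/mol
+122.0 = (+37.3) − x
x = (+122.0 − (+37.3)) / (-1) = -84.7 kJ/mol

ΔH° = -84.7 kJ/mol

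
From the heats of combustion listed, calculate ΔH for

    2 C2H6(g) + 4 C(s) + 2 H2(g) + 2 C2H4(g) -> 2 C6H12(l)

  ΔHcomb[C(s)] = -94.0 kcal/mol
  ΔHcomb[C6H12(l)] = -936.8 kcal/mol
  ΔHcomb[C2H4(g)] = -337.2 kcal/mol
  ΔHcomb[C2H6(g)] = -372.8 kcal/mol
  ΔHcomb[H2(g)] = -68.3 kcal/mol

With combustion enthalpies, reactants minus products:
= [2·(-372.8) + 4·(-94.0) + 2·(-68.3) + 2·(-337.2)] − [2·(-936.8)]
= -59.0 kcal/mol

ΔH = -59.0 kcal/mol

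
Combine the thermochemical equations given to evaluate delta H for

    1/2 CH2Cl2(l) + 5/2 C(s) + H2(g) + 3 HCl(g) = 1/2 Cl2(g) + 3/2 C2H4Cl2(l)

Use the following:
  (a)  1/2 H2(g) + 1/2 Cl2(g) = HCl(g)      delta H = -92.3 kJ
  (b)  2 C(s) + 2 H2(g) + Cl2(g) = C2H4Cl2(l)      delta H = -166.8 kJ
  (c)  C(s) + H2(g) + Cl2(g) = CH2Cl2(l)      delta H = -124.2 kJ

(a) reversed and × 3 (reverse to put HCl(g) on the reactant side; scale by 3 for the 3 HCl(g)): (-3)·(-92.3) = +276.9 kJ
(b) × 3/2 (×3/2 to match 3/2 C2H4Cl2(l) in the target): (3/2)·(-166.8) = -250.2 kJ
(c) reversed and × 1/2 (CH2Cl2(l) must end up as a reactant; ×1/2 to match 1/2 CH2Cl2(l) in the target): (-1/2)·(-124.2) = +62.1 kJ
delta H = (+276.9) + (-250.2) + (+62.1) = 88.8 kJ

delta H = 88.8 kJ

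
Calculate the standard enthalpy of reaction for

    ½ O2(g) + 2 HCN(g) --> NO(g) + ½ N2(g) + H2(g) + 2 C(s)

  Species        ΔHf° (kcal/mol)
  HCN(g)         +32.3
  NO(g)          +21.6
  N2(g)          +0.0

Products: 1·(+21.6) + 1/2·(+0.0) + 1·(+0.0) + 2·(+0.0) = +21.6
Reactants: 1/2·(+0.0) + 2·(+32.3) = +64.6
ΔH_rxn = (+21.6) − (+64.6) = -43.0 kcal/mol

ΔH_rxn = -43.0 kcal/mol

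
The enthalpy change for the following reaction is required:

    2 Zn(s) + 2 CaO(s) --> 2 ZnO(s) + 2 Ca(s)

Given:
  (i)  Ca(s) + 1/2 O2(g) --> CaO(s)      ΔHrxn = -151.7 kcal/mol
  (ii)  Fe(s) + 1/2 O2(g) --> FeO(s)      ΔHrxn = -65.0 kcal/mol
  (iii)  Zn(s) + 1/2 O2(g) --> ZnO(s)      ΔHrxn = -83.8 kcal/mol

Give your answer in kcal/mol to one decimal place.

ΔHrxn = 135.8 kcal/mol

(i) reversed and × 2: (-2)·(-151.7) = +303.4 kcal/mol
(ii): not needed.
(iii) × 2: (2)·(-83.8) = -167.6 kcal/mol
By Hess's law, ΔHrxn = (-2)·(-151.7) + (2)·(-83.8) = 135.8 kcal/mol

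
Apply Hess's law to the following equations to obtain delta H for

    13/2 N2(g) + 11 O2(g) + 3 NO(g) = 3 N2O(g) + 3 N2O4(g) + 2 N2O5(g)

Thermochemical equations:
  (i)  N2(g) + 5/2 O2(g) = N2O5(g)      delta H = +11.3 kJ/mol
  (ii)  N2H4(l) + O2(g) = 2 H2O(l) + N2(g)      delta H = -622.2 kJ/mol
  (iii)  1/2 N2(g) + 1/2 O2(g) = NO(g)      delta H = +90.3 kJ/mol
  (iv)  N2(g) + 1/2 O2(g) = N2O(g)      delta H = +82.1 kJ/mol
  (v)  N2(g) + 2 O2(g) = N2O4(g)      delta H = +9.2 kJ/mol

(i) × 2 (scale by 2 for the 2 N2O5(g)): (2)·(+11.3) = +22.6 kJ/mol
(ii): not needed (N2H4(l) appears nowhere else).
(iii) reversed and × 3 (reverse to put NO(g) on the reactant side; scale by 3 for the 3 NO(g)): (-3)·(+90.3) = -270.9 kJ/mol
(iv) × 3 (×3 to match 3 N2O(g) in the target): (3)·(+82.1) = +246.3 kJ/mol
(v) × 3 (×3 to match 3 N2O4(g) in the target): (3)·(+9.2) = +27.6 kJ/mol
delta H = (2)·(+11.3) + (-3)·(+90.3) + (3)·(+82.1) + (3)·(+9.2) = 25.6 kJ/mol

delta H = 25.6 kJ/mol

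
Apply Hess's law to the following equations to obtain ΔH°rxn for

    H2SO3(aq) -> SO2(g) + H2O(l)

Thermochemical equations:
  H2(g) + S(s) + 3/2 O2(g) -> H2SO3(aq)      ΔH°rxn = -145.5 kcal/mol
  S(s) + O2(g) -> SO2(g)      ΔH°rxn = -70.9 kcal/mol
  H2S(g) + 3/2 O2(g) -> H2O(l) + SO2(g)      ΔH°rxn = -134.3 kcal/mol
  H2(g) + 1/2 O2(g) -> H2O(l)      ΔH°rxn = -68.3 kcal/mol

equation 1 reversed: +145.5 kcal/mol
equation 2 as written: -70.9 kcal/mol
equation 3: not needed.
equation 4 as written: -68.3 kcal/mol
ΔH°rxn = (+145.5) + (-70.9) + (-68.3) = 6.3 kcal/mol

ΔH°rxn = 6.3 kcal/mol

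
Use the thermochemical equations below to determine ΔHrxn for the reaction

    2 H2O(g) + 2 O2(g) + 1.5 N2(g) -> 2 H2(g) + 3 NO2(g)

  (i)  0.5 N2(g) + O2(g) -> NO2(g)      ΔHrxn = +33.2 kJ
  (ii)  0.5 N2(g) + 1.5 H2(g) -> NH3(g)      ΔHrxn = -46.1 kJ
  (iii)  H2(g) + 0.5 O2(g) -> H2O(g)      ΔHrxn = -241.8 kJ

(i) × 3: (3)·(+33.2) = +99.6 kJ
(ii): not needed.
(iii) reversed and × 2: (-2)·(-241.8) = +483.6 kJ
Since enthalpy is a state function, ΔHrxn = (+99.6) + (+483.6) = 583.2 kJ

ΔHrxn = 583.2 kJ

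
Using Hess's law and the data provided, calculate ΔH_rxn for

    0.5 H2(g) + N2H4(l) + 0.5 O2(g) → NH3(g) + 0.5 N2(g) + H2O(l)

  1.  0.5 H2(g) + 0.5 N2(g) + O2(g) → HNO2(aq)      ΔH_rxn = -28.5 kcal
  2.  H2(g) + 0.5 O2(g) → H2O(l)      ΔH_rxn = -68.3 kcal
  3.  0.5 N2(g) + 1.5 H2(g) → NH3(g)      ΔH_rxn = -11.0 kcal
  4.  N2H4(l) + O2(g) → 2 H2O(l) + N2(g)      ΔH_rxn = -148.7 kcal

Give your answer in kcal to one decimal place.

eq. 1: not needed (HNO2(aq) appears nowhere else).
eq. 2 reversed: +68.3 kcal
eq. 3 as written (NH3(g) already on the product side): -11.0 kcal
eq. 4 as written (N2H4(l) already on the reactant side): -148.7 kcal
By Hess's law, ΔH_rxn = (-1)·(-68.3) + (1)·(-11.0) + (1)·(-148.7) = -91.4 kcal

ΔH_rxn = -91.4 kcal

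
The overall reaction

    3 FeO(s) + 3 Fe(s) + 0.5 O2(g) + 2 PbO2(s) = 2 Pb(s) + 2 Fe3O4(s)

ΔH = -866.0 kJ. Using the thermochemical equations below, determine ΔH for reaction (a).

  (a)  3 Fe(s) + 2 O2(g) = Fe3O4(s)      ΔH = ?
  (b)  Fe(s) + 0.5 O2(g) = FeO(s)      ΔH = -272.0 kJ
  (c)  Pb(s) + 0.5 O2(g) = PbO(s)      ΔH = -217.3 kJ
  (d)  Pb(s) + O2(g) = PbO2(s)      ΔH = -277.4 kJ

(a) × 2: contributes 2·x
(b) reversed and × 3: (-3)·(-272.0) = +816.0 kJ
(c): not needed.
(d) reversed and × 2: (-2)·(-277.4) = +554.8 kJ
-866.0 = (+816.0) + (+554.8) + 2·x
x = (-866.0 − (+1370.8)) / (2) = -1118.4 kJ

ΔH = -1118.4 kJ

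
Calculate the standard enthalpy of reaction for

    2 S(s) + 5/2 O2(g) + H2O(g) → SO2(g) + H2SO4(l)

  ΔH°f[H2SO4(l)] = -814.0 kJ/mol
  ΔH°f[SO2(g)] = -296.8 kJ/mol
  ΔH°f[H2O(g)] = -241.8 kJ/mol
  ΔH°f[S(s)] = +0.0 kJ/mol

ΔH°rxn = Σ nΔHf°(products) − Σ nΔHf°(reactants).
Products: 1·(-296.8) + 1·(-814.0) = -1110.8
Reactants: 2·(+0.0) + 5/2·(+0.0) + 1·(-241.8) = -241.8
ΔHrxn = (-1110.8) − (-241.8) = -869.0 kJ/mol

ΔHrxn = -869.0 kJ/mol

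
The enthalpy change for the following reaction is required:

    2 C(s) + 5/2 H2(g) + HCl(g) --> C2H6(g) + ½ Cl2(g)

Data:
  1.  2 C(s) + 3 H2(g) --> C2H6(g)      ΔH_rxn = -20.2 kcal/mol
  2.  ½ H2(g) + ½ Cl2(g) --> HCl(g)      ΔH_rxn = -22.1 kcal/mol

ΔH_rxn = 1.9 kcal/mol

eq. 1 as written: -20.2 kcal/mol
eq. 2 reversed: +22.1 kcal/mol
Combining the equations, ΔH_rxn = (1)·(-20.2) + (-1)·(-22.1) = 1.9 kcal/mol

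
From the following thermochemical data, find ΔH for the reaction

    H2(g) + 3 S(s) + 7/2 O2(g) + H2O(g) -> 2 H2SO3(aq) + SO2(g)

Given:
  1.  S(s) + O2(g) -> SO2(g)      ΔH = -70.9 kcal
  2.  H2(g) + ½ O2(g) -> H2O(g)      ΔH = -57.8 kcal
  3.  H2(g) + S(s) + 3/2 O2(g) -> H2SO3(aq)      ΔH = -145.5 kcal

eq. 1 as written (SO2(g) already on the product side): -70.9 kcal
eq. 2 reversed (reverse to put H2O(g) on the reactant side): +57.8 kcal
eq. 3 × 2 (scale by 2 for the 2 H2SO3(aq)): (2)·(-145.5) = -291.0 kcal
ΔH = (1)·(-70.9) + (-1)·(-57.8) + (2)·(-145.5) = -304.1 kcal

ΔH = -304.1 kcal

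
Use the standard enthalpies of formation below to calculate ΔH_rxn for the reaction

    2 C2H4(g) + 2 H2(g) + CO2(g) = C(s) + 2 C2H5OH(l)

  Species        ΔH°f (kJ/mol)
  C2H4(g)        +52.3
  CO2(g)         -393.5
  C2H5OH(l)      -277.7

ΔH°rxn = Σ nΔHf°(products) − Σ nΔHf°(reactants).
Products: 1·(+0.0) + 2·(-277.7) = -555.4
Reactants: 2·(+52.3) + 2·(+0.0) + 1·(-393.5) = -288.9
ΔH_rxn = (-555.4) − (-288.9) = -266.5 kJ/mol

ΔH_rxn = -266.5 kJ/mol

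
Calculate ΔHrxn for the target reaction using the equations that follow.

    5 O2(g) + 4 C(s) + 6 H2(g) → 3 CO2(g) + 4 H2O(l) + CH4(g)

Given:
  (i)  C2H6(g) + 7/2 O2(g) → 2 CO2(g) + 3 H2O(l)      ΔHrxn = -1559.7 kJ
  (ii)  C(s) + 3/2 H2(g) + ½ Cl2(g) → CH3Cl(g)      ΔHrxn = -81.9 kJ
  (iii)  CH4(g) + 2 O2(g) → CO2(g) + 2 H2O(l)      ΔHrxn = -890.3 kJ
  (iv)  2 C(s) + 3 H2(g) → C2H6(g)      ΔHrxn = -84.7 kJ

(i) × 2: (2)·(-1559.7) = -3119.4 kJ
(ii): not needed.
(iii) reversed: +890.3 kJ
(iv) × 2: (2)·(-84.7) = -169.4 kJ
Summing the manipulated equations, ΔHrxn = (2)·(-1559.7) + (-1)·(-890.3) + (2)·(-84.7) = -2398.5 kJ

ΔHrxn = -2398.5 kJ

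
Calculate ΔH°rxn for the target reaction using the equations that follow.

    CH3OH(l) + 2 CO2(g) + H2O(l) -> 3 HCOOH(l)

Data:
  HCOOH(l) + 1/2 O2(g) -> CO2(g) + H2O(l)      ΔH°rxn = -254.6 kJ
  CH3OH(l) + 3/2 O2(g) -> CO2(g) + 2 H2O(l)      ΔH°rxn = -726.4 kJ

equation 1 reversed and × 3 (HCOOH(l) must end up as a product; ×3 to match 3 HCOOH(l) in the target): (-3)·(-254.6) = +763.8 kJ
equation 2 as written (CH3OH(l) already on the reactant side): -726.4 kJ
ΔH°rxn = (-3)·(-254.6) + (1)·(-726.4) = 37.4 kJ

ΔH°rxn = 37.4 kJ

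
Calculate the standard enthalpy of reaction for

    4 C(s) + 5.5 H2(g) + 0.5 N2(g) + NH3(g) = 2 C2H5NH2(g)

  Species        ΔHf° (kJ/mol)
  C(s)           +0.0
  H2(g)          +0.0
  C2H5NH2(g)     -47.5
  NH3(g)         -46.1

ΔHrxn = -48.9 kJ/mol

ΔH°rxn = Σ nΔHf°(products) − Σ nΔHf°(reactants).
Products: 2·(-47.5) = -95.0
Reactants: 4·(+0.0) + 11/2·(+0.0) + 1/2·(+0.0) + 1·(-46.1) = -46.1
ΔHrxn = (-95.0) − (-46.1) = -48.9 kJ/mol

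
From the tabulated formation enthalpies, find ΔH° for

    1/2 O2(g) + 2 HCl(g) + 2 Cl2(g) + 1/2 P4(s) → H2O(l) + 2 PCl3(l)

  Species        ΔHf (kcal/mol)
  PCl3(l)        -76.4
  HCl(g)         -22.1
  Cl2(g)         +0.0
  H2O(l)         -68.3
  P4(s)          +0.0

Products: 1·(-68.3) + 2·(-76.4) = -221.1
Reactants: 1/2·(+0.0) + 2·(-22.1) + 2·(+0.0) + 1/2·(+0.0) = -44.2
ΔH° = (-221.1) − (-44.2) = -176.9 kcal/mol

ΔH° = -176.9 kcal/mol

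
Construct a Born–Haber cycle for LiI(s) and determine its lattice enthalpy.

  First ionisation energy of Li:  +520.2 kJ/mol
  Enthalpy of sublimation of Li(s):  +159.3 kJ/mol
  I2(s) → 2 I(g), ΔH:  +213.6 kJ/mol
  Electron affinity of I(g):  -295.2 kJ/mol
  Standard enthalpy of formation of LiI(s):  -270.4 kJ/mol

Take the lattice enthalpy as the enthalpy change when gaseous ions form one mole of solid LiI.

ΔHf° = 1·ΔHsub + 1·(ΣIE) + 1/2·D(I2) + 1·EA + U
-270.4 = 1·(+159.3) + 1·(+520.2) + 1/2·(+213.6) + 1·(-295.2) + U
U = -270.4 − (+491.1) = -761.5 kJ/mol

U = -761.5 kJ/mol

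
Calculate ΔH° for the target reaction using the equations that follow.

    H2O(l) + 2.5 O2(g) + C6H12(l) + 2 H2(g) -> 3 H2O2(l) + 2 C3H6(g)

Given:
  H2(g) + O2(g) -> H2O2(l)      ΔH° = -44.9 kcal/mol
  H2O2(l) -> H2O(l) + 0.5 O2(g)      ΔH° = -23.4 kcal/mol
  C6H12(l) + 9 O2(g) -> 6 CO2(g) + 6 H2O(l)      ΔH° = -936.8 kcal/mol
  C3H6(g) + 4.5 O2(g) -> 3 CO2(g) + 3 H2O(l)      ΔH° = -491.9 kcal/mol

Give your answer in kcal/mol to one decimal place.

equation 1 × 2 (×2 to match 2 H2(g) in the target): (2)·(-44.9) = -89.8 kcal/mol
equation 2 reversed: +23.4 kcal/mol
equation 3 as written (C6H12(l) already on the reactant side): -936.8 kcal/mol
equation 4 reversed and × 2 (C3H6(g) must end up as a product; scale by 2 for the 2 C3H6(g)): (-2)·(-491.9) = +983.8 kcal/mol
Combining the equations, ΔH° = (-89.8) + (+23.4) + (-936.8) + (+983.8) = -19.4 kcal/mol

ΔH° = -19.4 kcal/mol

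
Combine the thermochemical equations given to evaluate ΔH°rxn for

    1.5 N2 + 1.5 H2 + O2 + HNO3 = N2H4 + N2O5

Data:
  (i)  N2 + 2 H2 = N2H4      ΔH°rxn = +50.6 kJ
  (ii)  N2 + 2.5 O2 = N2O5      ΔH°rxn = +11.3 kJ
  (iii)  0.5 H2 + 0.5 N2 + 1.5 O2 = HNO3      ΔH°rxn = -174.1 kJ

(i) as written: +50.6 kJ
(ii) as written: +11.3 kJ
(iii) reversed: +174.1 kJ
ΔH°rxn = (+50.6) + (+11.3) + (+174.1) = 236.0 kJ

ΔH°rxn = 236.0 kJ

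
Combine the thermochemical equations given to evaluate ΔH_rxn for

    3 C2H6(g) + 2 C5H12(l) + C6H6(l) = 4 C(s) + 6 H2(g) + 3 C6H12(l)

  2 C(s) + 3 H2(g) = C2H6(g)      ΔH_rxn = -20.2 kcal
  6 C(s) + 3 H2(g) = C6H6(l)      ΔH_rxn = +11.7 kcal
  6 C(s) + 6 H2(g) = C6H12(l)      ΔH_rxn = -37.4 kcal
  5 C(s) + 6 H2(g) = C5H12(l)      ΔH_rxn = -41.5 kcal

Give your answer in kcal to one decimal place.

equation 1 reversed and × 3: (-3)·(-20.2) = +60.6 kcal
equation 2 reversed: -11.7 kcal
equation 3 × 3: (3)·(-37.4) = -112.2 kcal
equation 4 reversed and × 2: (-2)·(-41.5) = +83.0 kcal
ΔH_rxn = (-3)·(-20.2) + (-1)·(+11.7) + (3)·(-37.4) + (-2)·(-41.5) = 19.7 kcal

ΔH_rxn = 19.7 kcal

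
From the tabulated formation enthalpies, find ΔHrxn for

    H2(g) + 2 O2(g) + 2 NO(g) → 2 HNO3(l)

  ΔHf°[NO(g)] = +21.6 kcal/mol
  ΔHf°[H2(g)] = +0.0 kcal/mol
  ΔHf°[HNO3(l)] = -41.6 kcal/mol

ΔHrxn = -126.4 kcal/mol

Products: 2·(-41.6) = -83.2
Reactants: 1·(+0.0) + 2·(+0.0) + 2·(+21.6) = +43.2
ΔHrxn = (-83.2) − (+43.2) = -126.4 kcal/mol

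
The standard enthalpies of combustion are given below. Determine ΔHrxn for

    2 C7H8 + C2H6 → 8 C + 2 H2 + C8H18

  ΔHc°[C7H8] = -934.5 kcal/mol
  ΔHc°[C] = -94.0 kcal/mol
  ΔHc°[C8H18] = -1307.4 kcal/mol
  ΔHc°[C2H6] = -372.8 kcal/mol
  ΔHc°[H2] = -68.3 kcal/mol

With combustion enthalpies, reactants minus products:
= [2·(-934.5) + 1·(-372.8)] − [8·(-94.0) + 2·(-68.3) + 1·(-1307.4)]
= -45.8 kcal/mol

ΔHrxn = -45.8 kcal/mol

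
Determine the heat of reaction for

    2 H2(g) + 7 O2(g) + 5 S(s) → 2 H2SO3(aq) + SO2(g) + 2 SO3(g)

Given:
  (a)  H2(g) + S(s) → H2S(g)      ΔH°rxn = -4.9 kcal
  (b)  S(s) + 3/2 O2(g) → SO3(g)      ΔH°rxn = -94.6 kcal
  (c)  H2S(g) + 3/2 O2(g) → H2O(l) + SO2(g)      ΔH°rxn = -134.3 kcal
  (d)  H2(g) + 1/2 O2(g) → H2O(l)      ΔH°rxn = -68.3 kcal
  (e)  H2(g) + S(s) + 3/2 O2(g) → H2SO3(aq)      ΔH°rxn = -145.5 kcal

ΔH°rxn = -551.1 kcal

(a) as written: -4.9 kcal
(b) × 2: (2)·(-94.6) = -189.2 kcal
(c) as written: -134.3 kcal
(d) reversed: +68.3 kcal
(e) × 2: (2)·(-145.5) = -291.0 kcal
ΔH°rxn = (1)·(-4.9) + (2)·(-94.6) + (1)·(-134.3) + (-1)·(-68.3) + (2)·(-145.5) = -551.1 kcal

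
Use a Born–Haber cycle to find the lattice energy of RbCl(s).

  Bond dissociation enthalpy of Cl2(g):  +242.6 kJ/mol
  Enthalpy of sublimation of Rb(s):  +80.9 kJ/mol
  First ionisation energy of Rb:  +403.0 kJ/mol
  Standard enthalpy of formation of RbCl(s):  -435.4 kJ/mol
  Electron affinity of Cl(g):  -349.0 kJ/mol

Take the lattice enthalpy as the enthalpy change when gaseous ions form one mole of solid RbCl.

ΔHf° = 1·ΔHsub + 1·(ΣIE) + 1/2·D(Cl2) + 1·EA + U
-435.4 = 1·(+80.9) + 1·(+403.0) + 1/2·(+242.6) + 1·(-349.0) + U
U = -435.4 − (+256.2) = -691.6 kJ/mol

U = -691.6 kJ/mol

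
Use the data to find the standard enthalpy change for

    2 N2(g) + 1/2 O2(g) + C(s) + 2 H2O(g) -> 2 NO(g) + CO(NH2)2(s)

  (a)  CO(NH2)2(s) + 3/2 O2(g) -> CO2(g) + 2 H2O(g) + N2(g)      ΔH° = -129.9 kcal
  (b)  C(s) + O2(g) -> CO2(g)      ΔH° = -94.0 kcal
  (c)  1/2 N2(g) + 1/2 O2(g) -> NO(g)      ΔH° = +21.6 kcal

ΔH° = 79.1 kcal

(a) reversed: +129.9 kcal
(b) as written: -94.0 kcal
(c) × 2: (2)·(+21.6) = +43.2 kcal
ΔH° = (-1)·(-129.9) + (1)·(-94.0) + (2)·(+21.6) = 79.1 kcal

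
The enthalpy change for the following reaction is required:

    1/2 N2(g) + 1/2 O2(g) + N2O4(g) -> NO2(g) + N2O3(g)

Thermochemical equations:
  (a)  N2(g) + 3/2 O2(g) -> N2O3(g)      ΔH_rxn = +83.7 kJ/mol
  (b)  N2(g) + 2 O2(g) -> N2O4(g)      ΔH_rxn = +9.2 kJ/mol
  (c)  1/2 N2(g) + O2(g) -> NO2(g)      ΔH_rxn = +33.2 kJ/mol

(a) as written: +83.7 kJ/mol
(b) reversed: -9.2 kJ/mol
(c) as written: +33.2 kJ/mol
Since enthalpy is a state function, ΔH_rxn = (1)·(+83.7) + (-1)·(+9.2) + (1)·(+33.2) = 107.7 kJ/mol

ΔH_rxn = 107.7 kJ/mol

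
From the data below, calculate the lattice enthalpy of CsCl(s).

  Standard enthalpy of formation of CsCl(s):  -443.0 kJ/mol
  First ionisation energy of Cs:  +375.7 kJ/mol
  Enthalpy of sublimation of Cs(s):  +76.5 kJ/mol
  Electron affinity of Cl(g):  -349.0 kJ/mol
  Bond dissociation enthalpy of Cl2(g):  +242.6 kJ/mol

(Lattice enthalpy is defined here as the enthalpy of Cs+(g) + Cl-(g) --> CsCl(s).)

ΔHf° = 1·ΔHsub + 1·(ΣIE) + 1/2·D(Cl2) + 1·EA + U
-443.0 = 1·(+76.5) + 1·(+375.7) + 1/2·(+242.6) + 1·(-349.0) + U
U = -443.0 − (+224.5) = -667.5 kJ/mol

U = -667.5 kJ/mol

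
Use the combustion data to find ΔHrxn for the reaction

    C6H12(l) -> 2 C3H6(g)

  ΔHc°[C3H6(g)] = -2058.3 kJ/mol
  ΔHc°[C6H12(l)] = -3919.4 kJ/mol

ΔHrxn = 197.2 kJ/mol

Using ΔH = Σ nΔHc°(reactants) − Σ nΔHc°(products):
= [1·(-3919.4)] − [2·(-2058.3)]
= 197.2 kJ/mol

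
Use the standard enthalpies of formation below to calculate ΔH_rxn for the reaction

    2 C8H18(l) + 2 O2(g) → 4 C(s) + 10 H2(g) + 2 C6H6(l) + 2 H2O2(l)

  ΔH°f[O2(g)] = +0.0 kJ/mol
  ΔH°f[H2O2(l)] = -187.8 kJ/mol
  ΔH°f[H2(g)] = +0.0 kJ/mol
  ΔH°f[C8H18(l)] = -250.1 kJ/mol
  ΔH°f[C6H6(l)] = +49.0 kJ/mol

Products: 4·(+0.0) + 10·(+0.0) + 2·(+49.0) + 2·(-187.8) = -277.6
Reactants: 2·(-250.1) + 2·(+0.0) = -500.2
ΔH_rxn = (-277.6) − (-500.2) = 222.6 kJ/mol

ΔH_rxn = 222.6 kJ/mol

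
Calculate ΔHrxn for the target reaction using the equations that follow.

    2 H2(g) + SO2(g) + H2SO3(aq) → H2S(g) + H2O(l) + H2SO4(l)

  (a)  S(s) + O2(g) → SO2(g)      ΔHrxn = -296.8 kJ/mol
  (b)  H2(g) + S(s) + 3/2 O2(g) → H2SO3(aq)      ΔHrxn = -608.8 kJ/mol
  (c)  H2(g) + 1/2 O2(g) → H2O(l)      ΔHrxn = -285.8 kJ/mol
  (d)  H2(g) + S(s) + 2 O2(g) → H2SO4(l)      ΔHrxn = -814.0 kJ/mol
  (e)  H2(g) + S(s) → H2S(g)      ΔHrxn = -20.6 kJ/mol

(a) reversed: +296.8 kJ/mol
(b) reversed: +608.8 kJ/mol
(c) as written: -285.8 kJ/mol
(d) as written: -814.0 kJ/mol
(e) as written: -20.6 kJ/mol
Since enthalpy is a state function, ΔHrxn = (-1)·(-296.8) + (-1)·(-608.8) + (1)·(-285.8) + (1)·(-814.0) + (1)·(-20.6) = -214.8 kJ/mol

ΔHrxn = -214.8 kJ/mol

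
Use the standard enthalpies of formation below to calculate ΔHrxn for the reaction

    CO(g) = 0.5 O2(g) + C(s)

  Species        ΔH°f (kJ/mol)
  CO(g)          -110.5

Products: 1/2·(+0.0) + 1·(+0.0) = +0.0
Reactants: 1·(-110.5) = -110.5
ΔHrxn = (+0.0) − (-110.5) = 110.5 kJ/mol

ΔHrxn = 110.5 kJ/mol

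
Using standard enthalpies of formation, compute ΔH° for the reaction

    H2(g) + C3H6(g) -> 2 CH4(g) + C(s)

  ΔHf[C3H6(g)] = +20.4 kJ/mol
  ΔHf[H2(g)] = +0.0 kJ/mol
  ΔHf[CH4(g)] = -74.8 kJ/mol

Products: 2·(-74.8) + 1·(+0.0) = -149.6
Reactants: 1·(+0.0) + 1·(+20.4) = +20.4
ΔH° = (-149.6) − (+20.4) = -170.0 kJ/mol

ΔH° = -170.0 kJ/mol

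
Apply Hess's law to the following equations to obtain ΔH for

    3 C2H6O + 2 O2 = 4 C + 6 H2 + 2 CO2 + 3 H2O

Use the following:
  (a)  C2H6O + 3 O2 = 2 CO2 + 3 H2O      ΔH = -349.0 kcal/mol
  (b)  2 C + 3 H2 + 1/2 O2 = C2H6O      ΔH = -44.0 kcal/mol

ΔH = -261.0 kcal/mol

(a) as written (CO2 already on the product side): -349.0 kcal/mol
(b) reversed and × 2 (C must end up as a product; scale by 2 for the 4 C): (-2)·(-44.0) = +88.0 kcal/mol
ΔH = (-349.0) + (+88.0) = -261.0 kcal/mol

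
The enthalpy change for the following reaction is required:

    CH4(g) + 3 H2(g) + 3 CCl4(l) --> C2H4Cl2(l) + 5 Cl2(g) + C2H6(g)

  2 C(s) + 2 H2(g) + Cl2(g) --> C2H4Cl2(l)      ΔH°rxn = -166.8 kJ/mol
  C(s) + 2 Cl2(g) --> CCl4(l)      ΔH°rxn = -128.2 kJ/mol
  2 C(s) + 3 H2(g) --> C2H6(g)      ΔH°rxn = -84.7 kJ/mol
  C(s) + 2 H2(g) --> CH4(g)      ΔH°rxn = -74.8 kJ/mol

ΔH°rxn = 207.9 kJ/mol

equation 1 as written (C2H4Cl2(l) already on the product side): -166.8 kJ/mol
equation 2 reversed and × 3 (CCl4(l) must end up as a reactant; scale by 3 for the 3 CCl4(l)): (-3)·(-128.2) = +384.6 kJ/mol
equation 3 as written (C2H6(g) already on the product side): -84.7 kJ/mol
equation 4 reversed (CH4(g) must end up as a reactant): +74.8 kJ/mol
Combining the equations, ΔH°rxn = (1)·(-166.8) + (-3)·(-128.2) + (1)·(-84.7) + (-1)·(-74.8) = 207.9 kJ/mol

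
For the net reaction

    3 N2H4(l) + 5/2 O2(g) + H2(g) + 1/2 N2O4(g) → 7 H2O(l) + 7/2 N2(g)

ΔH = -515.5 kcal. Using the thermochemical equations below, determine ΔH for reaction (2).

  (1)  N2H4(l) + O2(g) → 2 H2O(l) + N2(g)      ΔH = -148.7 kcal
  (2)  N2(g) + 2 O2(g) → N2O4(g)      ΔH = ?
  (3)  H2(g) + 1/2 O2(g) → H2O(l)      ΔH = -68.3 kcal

ΔH = 2.2 kcal

(1) × 3 (scale by 3 for the 3 N2H4(l)): (3)·(-148.7) = -446.1 kcal
(2) reversed and × 1/2 (reverse to put N2O4(g) on the reactant side; ×1/2 to match 1/2 N2O4(g) in the target): contributes −1/2·x
(3) as written (H2(g) already on the reactant side): -68.3 kcal
-515.5 = (-446.1) + (-68.3) − 1/2·x
x = (-515.5 − (-514.4)) / (-1/2) = 2.2 kcal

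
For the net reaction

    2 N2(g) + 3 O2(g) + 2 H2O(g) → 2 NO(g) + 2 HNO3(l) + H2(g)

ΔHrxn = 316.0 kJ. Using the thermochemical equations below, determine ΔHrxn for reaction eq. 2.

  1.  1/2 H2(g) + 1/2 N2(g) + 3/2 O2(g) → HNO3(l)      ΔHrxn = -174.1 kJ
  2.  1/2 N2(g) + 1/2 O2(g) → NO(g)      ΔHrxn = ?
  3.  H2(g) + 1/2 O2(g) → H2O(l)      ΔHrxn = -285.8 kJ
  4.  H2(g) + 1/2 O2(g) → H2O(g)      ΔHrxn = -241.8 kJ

ΔHrxn = 90.3 kJ

eq. 1 × 2: (2)·(-174.1) = -348.2 kJ
eq. 2 × 2: contributes 2·x
eq. 3: not needed.
eq. 4 reversed and × 2: (-2)·(-241.8) = +483.6 kJ
+316.0 = (-348.2) + (+483.6) + 2·x
x = (+316.0 − (+135.4)) / (2) = 90.3 kJ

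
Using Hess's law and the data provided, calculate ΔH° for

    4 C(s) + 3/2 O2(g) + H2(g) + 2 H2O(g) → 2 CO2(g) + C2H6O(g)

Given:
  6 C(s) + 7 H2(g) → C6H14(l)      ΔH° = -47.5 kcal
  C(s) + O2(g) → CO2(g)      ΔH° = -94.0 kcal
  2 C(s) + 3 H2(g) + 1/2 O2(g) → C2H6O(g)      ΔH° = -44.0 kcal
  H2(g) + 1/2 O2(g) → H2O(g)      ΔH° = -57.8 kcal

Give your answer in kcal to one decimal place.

ΔH° = -116.4 kcal

equation 1: not needed (C6H14(l) appears nowhere else).
equation 2 × 2 (scale by 2 for the 2 CO2(g)): (2)·(-94.0) = -188.0 kcal
equation 3 as written (C2H6O(g) already on the product side): -44.0 kcal
equation 4 reversed and × 2 (H2O(g) must end up as a reactant; ×2 to match 2 H2O(g) in the target): (-2)·(-57.8) = +115.6 kcal
ΔH° = (-188.0) + (-44.0) + (+115.6) = -116.4 kcal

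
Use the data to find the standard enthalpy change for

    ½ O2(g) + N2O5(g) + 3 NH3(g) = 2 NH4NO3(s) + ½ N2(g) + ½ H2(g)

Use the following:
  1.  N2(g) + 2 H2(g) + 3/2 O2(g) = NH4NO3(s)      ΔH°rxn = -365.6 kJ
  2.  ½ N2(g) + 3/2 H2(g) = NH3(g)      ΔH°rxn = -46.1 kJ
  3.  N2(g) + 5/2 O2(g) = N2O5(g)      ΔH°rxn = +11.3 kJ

ΔH°rxn = -604.2 kJ

eq. 1 × 2: (2)·(-365.6) = -731.2 kJ
eq. 2 reversed and × 3: (-3)·(-46.1) = +138.3 kJ
eq. 3 reversed: -11.3 kJ
ΔH°rxn = (2)·(-365.6) + (-3)·(-46.1) + (-1)·(+11.3) = -604.2 kJ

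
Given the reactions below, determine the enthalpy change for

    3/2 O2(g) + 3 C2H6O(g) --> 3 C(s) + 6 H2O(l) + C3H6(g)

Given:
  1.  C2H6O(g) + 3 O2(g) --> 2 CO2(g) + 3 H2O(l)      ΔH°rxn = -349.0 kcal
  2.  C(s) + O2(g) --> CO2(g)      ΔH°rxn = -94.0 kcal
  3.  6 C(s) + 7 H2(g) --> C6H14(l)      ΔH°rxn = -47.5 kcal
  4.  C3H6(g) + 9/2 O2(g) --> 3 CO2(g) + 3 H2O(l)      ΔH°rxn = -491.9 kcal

eq. 1 × 3 (scale by 3 for the 3 C2H6O(g)): (3)·(-349.0) = -1047.0 kcal
eq. 2 reversed and × 3: (-3)·(-94.0) = +282.0 kcal
eq. 3: not needed (H2(g) appears nowhere else).
eq. 4 reversed (C3H6(g) must end up as a product): +491.9 kcal
ΔH°rxn = (3)·(-349.0) + (-3)·(-94.0) + (-1)·(-491.9) = -273.1 kcal

ΔH°rxn = -273.1 kcal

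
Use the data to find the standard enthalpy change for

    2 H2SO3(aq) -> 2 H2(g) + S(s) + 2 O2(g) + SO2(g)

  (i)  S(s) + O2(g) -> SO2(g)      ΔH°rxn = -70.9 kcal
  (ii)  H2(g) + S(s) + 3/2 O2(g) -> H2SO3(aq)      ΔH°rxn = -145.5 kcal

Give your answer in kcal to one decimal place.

(i) as written (SO2(g) already on the product side): -70.9 kcal
(ii) reversed and × 2 (H2SO3(aq) must end up as a reactant; scale by 2 for the 2 H2SO3(aq)): (-2)·(-145.5) = +291.0 kcal
ΔH°rxn = (-70.9) + (+291.0) = 220.1 kcal

ΔH°rxn = 220.1 kcal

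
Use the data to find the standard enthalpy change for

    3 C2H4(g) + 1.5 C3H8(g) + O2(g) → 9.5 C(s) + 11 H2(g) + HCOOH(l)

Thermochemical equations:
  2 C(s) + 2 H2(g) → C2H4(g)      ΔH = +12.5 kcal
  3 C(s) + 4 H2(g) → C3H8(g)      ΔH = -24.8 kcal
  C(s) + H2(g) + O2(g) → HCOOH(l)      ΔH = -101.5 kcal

ΔH = -101.8 kcal

equation 1 reversed and × 3: (-3)·(+12.5) = -37.5 kcal
equation 2 reversed and × 3/2: (-3/2)·(-24.8) = +37.2 kcal
equation 3 as written: -101.5 kcal
Combining the equations, ΔH = (-3)·(+12.5) + (-3/2)·(-24.8) + (1)·(-101.5) = -101.8 kcal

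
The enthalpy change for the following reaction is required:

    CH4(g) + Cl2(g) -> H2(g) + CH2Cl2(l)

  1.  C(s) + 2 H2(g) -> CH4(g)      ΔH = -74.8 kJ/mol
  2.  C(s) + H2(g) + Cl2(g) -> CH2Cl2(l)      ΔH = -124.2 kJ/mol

eq. 1 reversed (CH4(g) must end up as a reactant): +74.8 kJ/mol
eq. 2 as written (CH2Cl2(l) already on the product side): -124.2 kJ/mol
Summing the manipulated equations, ΔH = (-1)·(-74.8) + (1)·(-124.2) = -49.4 kJ/mol

ΔH = -49.4 kJ/mol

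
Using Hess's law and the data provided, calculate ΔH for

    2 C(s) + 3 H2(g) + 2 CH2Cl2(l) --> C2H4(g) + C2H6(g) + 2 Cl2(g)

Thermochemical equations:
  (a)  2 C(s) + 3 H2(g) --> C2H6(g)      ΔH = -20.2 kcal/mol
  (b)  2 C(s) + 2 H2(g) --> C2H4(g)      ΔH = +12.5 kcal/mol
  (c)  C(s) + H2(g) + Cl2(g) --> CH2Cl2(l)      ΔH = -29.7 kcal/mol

ΔH = 51.7 kcal/mol

(a) as written: -20.2 kcal/mol
(b) as written: +12.5 kcal/mol
(c) reversed and × 2: (-2)·(-29.7) = +59.4 kcal/mol
Combining the equations, ΔH = (1)·(-20.2) + (1)·(+12.5) + (-2)·(-29.7) = 51.7 kcal/mol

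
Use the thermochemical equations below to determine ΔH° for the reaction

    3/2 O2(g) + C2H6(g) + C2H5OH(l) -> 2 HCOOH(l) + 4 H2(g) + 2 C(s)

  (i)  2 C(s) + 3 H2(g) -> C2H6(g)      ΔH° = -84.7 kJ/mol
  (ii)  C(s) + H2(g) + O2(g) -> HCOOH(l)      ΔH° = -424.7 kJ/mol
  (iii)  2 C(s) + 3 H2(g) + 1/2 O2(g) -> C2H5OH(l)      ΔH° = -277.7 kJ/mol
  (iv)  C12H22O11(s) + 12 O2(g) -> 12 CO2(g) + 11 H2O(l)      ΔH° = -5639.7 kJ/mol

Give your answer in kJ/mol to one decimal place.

(i) reversed (C2H6(g) must end up as a reactant): +84.7 kJ/mol
(ii) × 2 (scale by 2 for the 2 HCOOH(l)): (2)·(-424.7) = -849.4 kJ/mol
(iii) reversed (C2H5OH(l) must end up as a reactant): +277.7 kJ/mol
(iv): not needed (CO2(g) appears nowhere else).
ΔH° = (+84.7) + (-849.4) + (+277.7) = -487.0 kJ/mol

ΔH° = -487.0 kJ/mol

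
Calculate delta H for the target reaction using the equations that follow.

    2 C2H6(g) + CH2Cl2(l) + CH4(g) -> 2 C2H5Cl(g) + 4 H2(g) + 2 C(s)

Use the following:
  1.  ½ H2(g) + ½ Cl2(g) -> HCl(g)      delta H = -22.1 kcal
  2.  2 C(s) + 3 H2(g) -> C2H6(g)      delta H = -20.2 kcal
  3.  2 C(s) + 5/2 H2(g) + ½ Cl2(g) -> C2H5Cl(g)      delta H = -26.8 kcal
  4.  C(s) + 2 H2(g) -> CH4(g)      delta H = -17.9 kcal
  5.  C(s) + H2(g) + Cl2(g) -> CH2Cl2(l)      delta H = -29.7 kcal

delta H = 34.4 kcal

eq. 1: not needed (HCl(g) appears nowhere else).
eq. 2 reversed and × 2 (C2H6(g) must end up as a reactant; scale by 2 for the 2 C2H6(g)): (-2)·(-20.2) = +40.4 kcal
eq. 3 × 2 (scale by 2 for the 2 C2H5Cl(g)): (2)·(-26.8) = -53.6 kcal
eq. 4 reversed (CH4(g) must end up as a reactant): +17.9 kcal
eq. 5 reversed (reverse to put CH2Cl2(l) on the reactant side): +29.7 kcal
delta H = (-2)·(-20.2) + (2)·(-26.8) + (-1)·(-17.9) + (-1)·(-29.7) = 34.4 kcal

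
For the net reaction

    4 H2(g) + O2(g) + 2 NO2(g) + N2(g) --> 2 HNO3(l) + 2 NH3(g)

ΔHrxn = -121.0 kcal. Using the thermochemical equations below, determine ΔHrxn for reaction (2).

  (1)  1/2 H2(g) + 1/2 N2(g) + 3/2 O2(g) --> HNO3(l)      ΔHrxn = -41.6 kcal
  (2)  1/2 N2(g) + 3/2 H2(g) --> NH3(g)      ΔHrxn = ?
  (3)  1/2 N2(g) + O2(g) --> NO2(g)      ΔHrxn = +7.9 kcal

ΔHrxn = -11.0 kcal

(1) × 2: (2)·(-41.6) = -83.2 kcal
(2) × 2: contributes 2·x
(3) reversed and × 2: (-2)·(+7.9) = -15.8 kcal
-121.0 = (-83.2) + (-15.8) + 2·x
x = (-121.0 − (-99.0)) / (2) = -11.0 kcal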